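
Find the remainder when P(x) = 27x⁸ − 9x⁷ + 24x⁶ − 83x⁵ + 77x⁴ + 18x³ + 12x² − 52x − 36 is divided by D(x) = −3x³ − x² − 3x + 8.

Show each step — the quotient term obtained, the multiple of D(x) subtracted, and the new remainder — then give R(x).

Step 1: lead(27x⁸ − 9x⁷ + 24x⁶ − 83x⁵ + 77x⁴ + 18x³ + 12x² − 52x − 36) ÷ lead(D) = 27x⁸ ÷ −3x³ = −9x⁵. Subtract (−9x⁵)·D = 27x⁸ + 9x⁷ + 27x⁶ − 72x⁵. Remainder: −18x⁷ − 3x⁶ − 11x⁵ + 77x⁴ + 18x³ + 12x² − 52x − 36.
Step 2: lead(−18x⁷ − 3x⁶ − 11x⁵ + 77x⁴ + 18x³ + 12x² − 52x − 36) ÷ lead(D) = −18x⁷ ÷ −3x³ = 6x⁴. Subtract (6x⁴)·D = −18x⁷ − 6x⁶ − 18x⁵ + 48x⁴. Remainder: 3x⁶ + 7x⁵ + 29x⁴ + 18x³ + 12x² − 52x − 36.
Step 3: lead(3x⁶ + 7x⁵ + 29x⁴ + 18x³ + 12x² − 52x − 36) ÷ lead(D) = 3x⁶ ÷ −3x³ = −x³. Subtract (−x³)·D = 3x⁶ + x⁵ + 3x⁴ − 8x³. Remainder: 6x⁵ + 26x⁴ + 26x³ + 12x² − 52x − 36.
Step 4: lead(6x⁵ + 26x⁴ + 26x³ + 12x² − 52x − 36) ÷ lead(D) = 6x⁵ ÷ −3x³ = −2x². Subtract (−2x²)·D = 6x⁵ + 2x⁴ + 6x³ − 16x². Remainder: 24x⁴ + 20x³ + 28x² − 52x − 36.
Step 5: lead(24x⁴ + 20x³ + 28x² − 52x − 36) ÷ lead(D) = 24x⁴ ÷ −3x³ = −8x. Subtract (−8x)·D = 24x⁴ + 8x³ + 24x² − 64x. Remainder: 12x³ + 4x² + 12x − 36.
Step 6: lead(12x³ + 4x² + 12x − 36) ÷ lead(D) = 12x³ ÷ −3x³ = −4. Subtract (−4)·D = 12x³ + 4x² + 12x − 32. Remainder: −4.

R(x) = −4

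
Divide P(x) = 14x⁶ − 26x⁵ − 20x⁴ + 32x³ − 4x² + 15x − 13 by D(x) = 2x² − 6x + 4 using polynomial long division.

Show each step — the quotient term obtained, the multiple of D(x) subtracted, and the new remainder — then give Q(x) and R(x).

Step 1: lead(14x⁶ − 26x⁵ − 20x⁴ + 32x³ − 4x² + 15x − 13) ÷ lead(D) = 14x⁶ ÷ 2x² = 7x⁴. Subtract (7x⁴)·D = 14x⁶ − 42x⁵ + 28x⁴. Remainder: 16x⁵ − 48x⁴ + 32x³ − 4x² + 15x − 13.
Step 2: lead(16x⁵ − 48x⁴ + 32x³ − 4x² + 15x − 13) ÷ lead(D) = 16x⁵ ÷ 2x² = 8x³. Subtract (8x³)·D = 16x⁵ − 48x⁴ + 32x³. Remainder: −4x² + 15x − 13.
Step 3: lead(−4x² + 15x − 13) ÷ lead(D) = −4x² ÷ 2x² = −2. Subtract (−2)·D = −4x² + 12x − 8. Remainder: 3x − 5.

Q(x) = 7x⁴ + 8x³ − 2; R(x) = 3x − 5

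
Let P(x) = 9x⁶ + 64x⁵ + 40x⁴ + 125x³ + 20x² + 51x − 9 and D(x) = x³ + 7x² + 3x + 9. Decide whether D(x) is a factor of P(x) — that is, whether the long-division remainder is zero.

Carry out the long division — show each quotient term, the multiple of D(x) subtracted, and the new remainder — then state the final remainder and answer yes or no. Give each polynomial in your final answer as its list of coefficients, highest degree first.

R = [0], so D(x) is a factor of P(x). yes

Step 1: lead(9x⁶ + 64x⁵ + 40x⁴ + 125x³ + 20x² + 51x − 9) ÷ lead(D) = 9x⁶ ÷ x³ = 9x³. Subtract (9x³)·D = 9x⁶ + 63x⁵ + 27x⁴ + 81x³. Remainder: x⁵ + 13x⁴ + 44x³ + 20x² + 51x − 9.
Step 2: lead(x⁵ + 13x⁴ + 44x³ + 20x² + 51x − 9) ÷ lead(D) = x⁵ ÷ x³ = x². Subtract (x²)·D = x⁵ + 7x⁴ + 3x³ + 9x². Remainder: 6x⁴ + 41x³ + 11x² + 51x − 9.
Step 3: lead(6x⁴ + 41x³ + 11x² + 51x − 9) ÷ lead(D) = 6x⁴ ÷ x³ = 6x. Subtract (6x)·D = 6x⁴ + 42x³ + 18x² + 54x. Remainder: −x³ − 7x² − 3x − 9.
Step 4: lead(−x³ − 7x² − 3x − 9) ÷ lead(D) = −x³ ÷ x³ = −1. Subtract (−1)·D = −x³ − 7x² − 3x − 9. Remainder: 0.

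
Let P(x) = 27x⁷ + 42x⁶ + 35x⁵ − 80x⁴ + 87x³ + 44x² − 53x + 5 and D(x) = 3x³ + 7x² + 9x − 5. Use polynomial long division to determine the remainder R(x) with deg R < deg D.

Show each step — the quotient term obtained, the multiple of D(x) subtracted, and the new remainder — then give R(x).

R(x) = −5

Step 1: lead(27x⁷ + 42x⁶ + 35x⁵ − 80x⁴ + 87x³ + 44x² − 53x + 5) ÷ lead(D) = 27x⁷ ÷ 3x³ = 9x⁴. Subtract (9x⁴)·D = 27x⁷ + 63x⁶ + 81x⁵ − 45x⁴. Remainder: −21x⁶ − 46x⁵ − 35x⁴ + 87x³ + 44x² − 53x + 5.
Step 2: lead(−21x⁶ − 46x⁵ − 35x⁴ + 87x³ + 44x² − 53x + 5) ÷ lead(D) = −21x⁶ ÷ 3x³ = −7x³. Subtract (−7x³)·D = −21x⁶ − 49x⁵ − 63x⁴ + 35x³. Remainder: 3x⁵ + 28x⁴ + 52x³ + 44x² − 53x + 5.
Step 3: lead(3x⁵ + 28x⁴ + 52x³ + 44x² − 53x + 5) ÷ lead(D) = 3x⁵ ÷ 3x³ = x². Subtract (x²)·D = 3x⁵ + 7x⁴ + 9x³ − 5x². Remainder: 21x⁴ + 43x³ + 49x² − 53x + 5.
Step 4: lead(21x⁴ + 43x³ + 49x² − 53x + 5) ÷ lead(D) = 21x⁴ ÷ 3x³ = 7x. Subtract (7x)·D = 21x⁴ + 49x³ + 63x² − 35x. Remainder: −6x³ − 14x² − 18x + 5.
Step 5: lead(−6x³ − 14x² − 18x + 5) ÷ lead(D) = −6x³ ÷ 3x³ = −2. Subtract (−2)·D = −6x³ − 14x² − 18x + 10. Remainder: −5.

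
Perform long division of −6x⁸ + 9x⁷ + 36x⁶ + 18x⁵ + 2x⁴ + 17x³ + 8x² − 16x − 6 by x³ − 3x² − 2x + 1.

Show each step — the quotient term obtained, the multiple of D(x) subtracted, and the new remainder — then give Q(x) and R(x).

Step 1: lead(−6x⁸ + 9x⁷ + 36x⁶ + 18x⁵ + 2x⁴ + 17x³ + 8x² − 16x − 6) ÷ lead(D) = −6x⁸ ÷ x³ = −6x⁵. Subtract (−6x⁵)·D = −6x⁸ + 18x⁷ + 12x⁶ − 6x⁵. Remainder: −9x⁷ + 24x⁶ + 24x⁵ + 2x⁴ + 17x³ + 8x² − 16x − 6.
Step 2: lead(−9x⁷ + 24x⁶ + 24x⁵ + 2x⁴ + 17x³ + 8x² − 16x − 6) ÷ lead(D) = −9x⁷ ÷ x³ = −9x⁴. Subtract (−9x⁴)·D = −9x⁷ + 27x⁶ + 18x⁵ − 9x⁴. Remainder: −3x⁶ + 6x⁵ + 11x⁴ + 17x³ + 8x² − 16x − 6.
Step 3: lead(−3x⁶ + 6x⁵ + 11x⁴ + 17x³ + 8x² − 16x − 6) ÷ lead(D) = −3x⁶ ÷ x³ = −3x³. Subtract (−3x³)·D = −3x⁶ + 9x⁵ + 6x⁴ − 3x³. Remainder: −3x⁵ + 5x⁴ + 20x³ + 8x² − 16x − 6.
Step 4: lead(−3x⁵ + 5x⁴ + 20x³ + 8x² − 16x − 6) ÷ lead(D) = −3x⁵ ÷ x³ = −3x². Subtract (−3x²)·D = −3x⁵ + 9x⁴ + 6x³ − 3x². Remainder: −4x⁴ + 14x³ + 11x² − 16x − 6.
Step 5: lead(−4x⁴ + 14x³ + 11x² − 16x − 6) ÷ lead(D) = −4x⁴ ÷ x³ = −4x. Subtract (−4x)·D = −4x⁴ + 12x³ + 8x² − 4x. Remainder: 2x³ + 3x² − 12x − 6.
Step 6: lead(2x³ + 3x² − 12x − 6) ÷ lead(D) = 2x³ ÷ x³ = 2. Subtract (2)·D = 2x³ − 6x² − 4x + 2. Remainder: 9x² − 8x − 8.

Q(x) = −6x⁵ − 9x⁴ − 3x³ − 3x² − 4x + 2; R(x) = 9x² − 8x − 8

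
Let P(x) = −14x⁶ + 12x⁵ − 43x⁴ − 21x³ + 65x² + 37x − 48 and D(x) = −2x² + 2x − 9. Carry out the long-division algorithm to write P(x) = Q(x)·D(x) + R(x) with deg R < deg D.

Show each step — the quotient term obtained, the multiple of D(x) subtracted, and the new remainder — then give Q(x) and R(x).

Q(x) = 7x⁴ + x³ − 9x² − 3x + 5; R(x) = −3

Step 1: lead(−14x⁶ + 12x⁵ − 43x⁴ − 21x³ + 65x² + 37x − 48) ÷ lead(D) = −14x⁶ ÷ −2x² = 7x⁴. Subtract (7x⁴)·D = −14x⁶ + 14x⁵ − 63x⁴. Remainder: −2x⁵ + 20x⁴ − 21x³ + 65x² + 37x − 48.
Step 2: lead(−2x⁵ + 20x⁴ − 21x³ + 65x² + 37x − 48) ÷ lead(D) = −2x⁵ ÷ −2x² = x³. Subtract (x³)·D = −2x⁵ + 2x⁴ − 9x³. Remainder: 18x⁴ − 12x³ + 65x² + 37x − 48.
Step 3: lead(18x⁴ − 12x³ + 65x² + 37x − 48) ÷ lead(D) = 18x⁴ ÷ −2x² = −9x². Subtract (−9x²)·D = 18x⁴ − 18x³ + 81x². Remainder: 6x³ − 16x² + 37x − 48.
Step 4: lead(6x³ − 16x² + 37x − 48) ÷ lead(D) = 6x³ ÷ −2x² = −3x. Subtract (−3x)·D = 6x³ − 6x² + 27x. Remainder: −10x² + 10x − 48.
Step 5: lead(−10x² + 10x − 48) ÷ lead(D) = −10x² ÷ −2x² = 5. Subtract (5)·D = −10x² + 10x − 45. Remainder: −3.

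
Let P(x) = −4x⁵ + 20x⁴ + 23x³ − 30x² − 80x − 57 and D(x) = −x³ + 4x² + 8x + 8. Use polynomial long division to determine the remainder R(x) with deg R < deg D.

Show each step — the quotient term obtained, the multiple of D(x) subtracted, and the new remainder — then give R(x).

R(x) = −2x² + 8x − 1

Step 1: lead(−4x⁵ + 20x⁴ + 23x³ − 30x² − 80x − 57) ÷ lead(D) = −4x⁵ ÷ −x³ = 4x². Subtract (4x²)·D = −4x⁵ + 16x⁴ + 32x³ + 32x². Remainder: 4x⁴ − 9x³ − 62x² − 80x − 57.
Step 2: lead(4x⁴ − 9x³ − 62x² − 80x − 57) ÷ lead(D) = 4x⁴ ÷ −x³ = −4x. Subtract (−4x)·D = 4x⁴ − 16x³ − 32x² − 32x. Remainder: 7x³ − 30x² − 48x − 57.
Step 3: lead(7x³ − 30x² − 48x − 57) ÷ lead(D) = 7x³ ÷ −x³ = −7. Subtract (−7)·D = 7x³ − 28x² − 56x − 56. Remainder: −2x² + 8x − 1.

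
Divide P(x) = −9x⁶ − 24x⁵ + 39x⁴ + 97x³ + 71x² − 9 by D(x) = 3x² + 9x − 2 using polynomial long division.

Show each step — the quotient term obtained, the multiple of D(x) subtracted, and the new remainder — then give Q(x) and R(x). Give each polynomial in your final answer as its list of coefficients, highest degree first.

Q = [-3, 1, 8, 9, 2]; R = [-5]

Step 1: lead(−9x⁶ − 24x⁵ + 39x⁴ + 97x³ + 71x² − 9) ÷ lead(D) = −9x⁶ ÷ 3x² = −3x⁴. Subtract (−3x⁴)·D = −9x⁶ − 27x⁵ + 6x⁴. Remainder: 3x⁵ + 33x⁴ + 97x³ + 71x² − 9.
Step 2: lead(3x⁵ + 33x⁴ + 97x³ + 71x² − 9) ÷ lead(D) = 3x⁵ ÷ 3x² = x³. Subtract (x³)·D = 3x⁵ + 9x⁴ − 2x³. Remainder: 24x⁴ + 99x³ + 71x² − 9.
Step 3: lead(24x⁴ + 99x³ + 71x² − 9) ÷ lead(D) = 24x⁴ ÷ 3x² = 8x². Subtract (8x²)·D = 24x⁴ + 72x³ − 16x². Remainder: 27x³ + 87x² − 9.
Step 4: lead(27x³ + 87x² − 9) ÷ lead(D) = 27x³ ÷ 3x² = 9x. Subtract (9x)·D = 27x³ + 81x² − 18x. Remainder: 6x² + 18x − 9.
Step 5: lead(6x² + 18x − 9) ÷ lead(D) = 6x² ÷ 3x² = 2. Subtract (2)·D = 6x² + 18x − 4. Remainder: −5.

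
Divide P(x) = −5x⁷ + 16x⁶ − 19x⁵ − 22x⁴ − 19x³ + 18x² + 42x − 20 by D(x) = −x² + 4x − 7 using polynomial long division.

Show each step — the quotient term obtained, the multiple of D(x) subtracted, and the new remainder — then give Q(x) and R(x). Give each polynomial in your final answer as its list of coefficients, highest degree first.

Q = [5, 4, 0, -6, -5, 4]; R = [-9, 8]

Step 1: lead(−5x⁷ + 16x⁶ − 19x⁵ − 22x⁴ − 19x³ + 18x² + 42x − 20) ÷ lead(D) = −5x⁷ ÷ −x² = 5x⁵. Subtract (5x⁵)·D = −5x⁷ + 20x⁶ − 35x⁵. Remainder: −4x⁶ + 16x⁵ − 22x⁴ − 19x³ + 18x² + 42x − 20.
Step 2: lead(−4x⁶ + 16x⁵ − 22x⁴ − 19x³ + 18x² + 42x − 20) ÷ lead(D) = −4x⁶ ÷ −x² = 4x⁴. Subtract (4x⁴)·D = −4x⁶ + 16x⁵ − 28x⁴. Remainder: 6x⁴ − 19x³ + 18x² + 42x − 20.
Step 3: lead(6x⁴ − 19x³ + 18x² + 42x − 20) ÷ lead(D) = 6x⁴ ÷ −x² = −6x². Subtract (−6x²)·D = 6x⁴ − 24x³ + 42x². Remainder: 5x³ − 24x² + 42x − 20.
Step 4: lead(5x³ − 24x² + 42x − 20) ÷ lead(D) = 5x³ ÷ −x² = −5x. Subtract (−5x)·D = 5x³ − 20x² + 35x. Remainder: −4x² + 7x − 20.
Step 5: lead(−4x² + 7x − 20) ÷ lead(D) = −4x² ÷ −x² = 4. Subtract (4)·D = −4x² + 16x − 28. Remainder: −9x + 8.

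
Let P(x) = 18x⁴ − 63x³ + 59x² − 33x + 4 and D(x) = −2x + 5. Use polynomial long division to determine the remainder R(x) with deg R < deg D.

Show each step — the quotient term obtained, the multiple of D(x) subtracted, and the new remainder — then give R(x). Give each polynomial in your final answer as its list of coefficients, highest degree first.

Step 1: lead(18x⁴ − 63x³ + 59x² − 33x + 4) ÷ lead(D) = 18x⁴ ÷ −2x = −9x³. Subtract (−9x³)·D = 18x⁴ − 45x³. Remainder: −18x³ + 59x² − 33x + 4.
Step 2: lead(−18x³ + 59x² − 33x + 4) ÷ lead(D) = −18x³ ÷ −2x = 9x². Subtract (9x²)·D = −18x³ + 45x². Remainder: 14x² − 33x + 4.
Step 3: lead(14x² − 33x + 4) ÷ lead(D) = 14x² ÷ −2x = −7x. Subtract (−7x)·D = 14x² − 35x. Remainder: 2x + 4.
Step 4: lead(2x + 4) ÷ lead(D) = 2x ÷ −2x = −1. Subtract (−1)·D = 2x − 5. Remainder: 9.

R = [9]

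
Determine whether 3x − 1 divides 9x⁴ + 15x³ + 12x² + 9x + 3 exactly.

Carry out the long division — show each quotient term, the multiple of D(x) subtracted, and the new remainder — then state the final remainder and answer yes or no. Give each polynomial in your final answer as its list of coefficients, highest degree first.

Step 1: lead(9x⁴ + 15x³ + 12x² + 9x + 3) ÷ lead(D) = 9x⁴ ÷ 3x = 3x³. Subtract (3x³)·D = 9x⁴ − 3x³. Remainder: 18x³ + 12x² + 9x + 3.
Step 2: lead(18x³ + 12x² + 9x + 3) ÷ lead(D) = 18x³ ÷ 3x = 6x². Subtract (6x²)·D = 18x³ − 6x². Remainder: 18x² + 9x + 3.
Step 3: lead(18x² + 9x + 3) ÷ lead(D) = 18x² ÷ 3x = 6x. Subtract (6x)·D = 18x² − 6x. Remainder: 15x + 3.
Step 4: lead(15x + 3) ÷ lead(D) = 15x ÷ 3x = 5. Subtract (5)·D = 15x − 5. Remainder: 8.

R = [8], so D(x) is not a factor of P(x). no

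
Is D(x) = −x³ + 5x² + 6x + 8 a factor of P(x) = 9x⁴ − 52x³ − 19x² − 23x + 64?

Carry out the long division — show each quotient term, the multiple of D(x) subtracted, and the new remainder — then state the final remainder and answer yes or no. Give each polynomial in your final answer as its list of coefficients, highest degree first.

R = [7, 8], so D(x) is not a factor of P(x). no

Step 1: lead(9x⁴ − 52x³ − 19x² − 23x + 64) ÷ lead(D) = 9x⁴ ÷ −x³ = −9x. Subtract (−9x)·D = 9x⁴ − 45x³ − 54x² − 72x. Remainder: −7x³ + 35x² + 49x + 64.
Step 2: lead(−7x³ + 35x² + 49x + 64) ÷ lead(D) = −7x³ ÷ −x³ = 7. Subtract (7)·D = −7x³ + 35x² + 42x + 56. Remainder: 7x + 8.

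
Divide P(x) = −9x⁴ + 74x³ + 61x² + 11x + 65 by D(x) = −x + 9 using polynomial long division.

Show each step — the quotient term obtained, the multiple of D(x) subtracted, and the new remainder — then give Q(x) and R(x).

Q(x) = 9x³ + 7x² + 2x + 7; R(x) = 2

Step 1: lead(−9x⁴ + 74x³ + 61x² + 11x + 65) ÷ lead(D) = −9x⁴ ÷ −x = 9x³. Subtract (9x³)·D = −9x⁴ + 81x³. Remainder: −7x³ + 61x² + 11x + 65.
Step 2: lead(−7x³ + 61x² + 11x + 65) ÷ lead(D) = −7x³ ÷ −x = 7x². Subtract (7x²)·D = −7x³ + 63x². Remainder: −2x² + 11x + 65.
Step 3: lead(−2x² + 11x + 65) ÷ lead(D) = −2x² ÷ −x = 2x. Subtract (2x)·D = −2x² + 18x. Remainder: −7x + 65.
Step 4: lead(−7x + 65) ÷ lead(D) = −7x ÷ −x = 7. Subtract (7)·D = −7x + 63. Remainder: 2.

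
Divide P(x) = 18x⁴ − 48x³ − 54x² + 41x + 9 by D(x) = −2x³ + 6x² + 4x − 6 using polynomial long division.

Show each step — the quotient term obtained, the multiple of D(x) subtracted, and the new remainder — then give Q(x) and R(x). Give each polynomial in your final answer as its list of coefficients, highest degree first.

Q = [-9, -3]; R = [-1, -9]

Step 1: lead(18x⁴ − 48x³ − 54x² + 41x + 9) ÷ lead(D) = 18x⁴ ÷ −2x³ = −9x. Subtract (−9x)·D = 18x⁴ − 54x³ − 36x² + 54x. Remainder: 6x³ − 18x² − 13x + 9.
Step 2: lead(6x³ − 18x² − 13x + 9) ÷ lead(D) = 6x³ ÷ −2x³ = −3. Subtract (−3)·D = 6x³ − 18x² − 12x + 18. Remainder: −x − 9.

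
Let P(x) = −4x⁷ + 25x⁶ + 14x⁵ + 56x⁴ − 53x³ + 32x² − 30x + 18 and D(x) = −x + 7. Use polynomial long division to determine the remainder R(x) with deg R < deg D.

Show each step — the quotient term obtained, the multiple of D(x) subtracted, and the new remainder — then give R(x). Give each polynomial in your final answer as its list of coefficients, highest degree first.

R = [4]

Step 1: lead(−4x⁷ + 25x⁶ + 14x⁵ + 56x⁴ − 53x³ + 32x² − 30x + 18) ÷ lead(D) = −4x⁷ ÷ −x = 4x⁶. Subtract (4x⁶)·D = −4x⁷ + 28x⁶. Remainder: −3x⁶ + 14x⁵ + 56x⁴ − 53x³ + 32x² − 30x + 18.
Step 2: lead(−3x⁶ + 14x⁵ + 56x⁴ − 53x³ + 32x² − 30x + 18) ÷ lead(D) = −3x⁶ ÷ −x = 3x⁵. Subtract (3x⁵)·D = −3x⁶ + 21x⁵. Remainder: −7x⁵ + 56x⁴ − 53x³ + 32x² − 30x + 18.
Step 3: lead(−7x⁵ + 56x⁴ − 53x³ + 32x² − 30x + 18) ÷ lead(D) = −7x⁵ ÷ −x = 7x⁴. Subtract (7x⁴)·D = −7x⁵ + 49x⁴. Remainder: 7x⁴ − 53x³ + 32x² − 30x + 18.
Step 4: lead(7x⁴ − 53x³ + 32x² − 30x + 18) ÷ lead(D) = 7x⁴ ÷ −x = −7x³. Subtract (−7x³)·D = 7x⁴ − 49x³. Remainder: −4x³ + 32x² − 30x + 18.
Step 5: lead(−4x³ + 32x² − 30x + 18) ÷ lead(D) = −4x³ ÷ −x = 4x². Subtract (4x²)·D = −4x³ + 28x². Remainder: 4x² − 30x + 18.
Step 6: lead(4x² − 30x + 18) ÷ lead(D) = 4x² ÷ −x = −4x. Subtract (−4x)·D = 4x² − 28x. Remainder: −2x + 18.
Step 7: lead(−2x + 18) ÷ lead(D) = −2x ÷ −x = 2. Subtract (2)·D = −2x + 14. Remainder: 4.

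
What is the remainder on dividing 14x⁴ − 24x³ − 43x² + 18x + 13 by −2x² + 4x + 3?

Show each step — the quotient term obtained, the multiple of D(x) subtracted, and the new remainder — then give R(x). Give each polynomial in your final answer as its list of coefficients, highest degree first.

Step 1: lead(14x⁴ − 24x³ − 43x² + 18x + 13) ÷ lead(D) = 14x⁴ ÷ −2x² = −7x². Subtract (−7x²)·D = 14x⁴ − 28x³ − 21x². Remainder: 4x³ − 22x² + 18x + 13.
Step 2: lead(4x³ − 22x² + 18x + 13) ÷ lead(D) = 4x³ ÷ −2x² = −2x. Subtract (−2x)·D = 4x³ − 8x² − 6x. Remainder: −14x² + 24x + 13.
Step 3: lead(−14x² + 24x + 13) ÷ lead(D) = −14x² ÷ −2x² = 7. Subtract (7)·D = −14x² + 28x + 21. Remainder: −4x − 8.

R = [-4, -8]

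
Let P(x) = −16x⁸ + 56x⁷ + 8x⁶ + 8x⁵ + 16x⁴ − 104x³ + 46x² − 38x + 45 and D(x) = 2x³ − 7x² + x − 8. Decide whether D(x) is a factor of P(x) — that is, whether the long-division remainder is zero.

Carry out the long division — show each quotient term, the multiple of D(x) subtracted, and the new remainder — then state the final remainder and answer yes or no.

Step 1: lead(−16x⁸ + 56x⁷ + 8x⁶ + 8x⁵ + 16x⁴ − 104x³ + 46x² − 38x + 45) ÷ lead(D) = −16x⁸ ÷ 2x³ = −8x⁵. Subtract (−8x⁵)·D = −16x⁸ + 56x⁷ − 8x⁶ + 64x⁵. Remainder: 16x⁶ − 56x⁵ + 16x⁴ − 104x³ + 46x² − 38x + 45.
Step 2: lead(16x⁶ − 56x⁵ + 16x⁴ − 104x³ + 46x² − 38x + 45) ÷ lead(D) = 16x⁶ ÷ 2x³ = 8x³. Subtract (8x³)·D = 16x⁶ − 56x⁵ + 8x⁴ − 64x³. Remainder: 8x⁴ − 40x³ + 46x² − 38x + 45.
Step 3: lead(8x⁴ − 40x³ + 46x² − 38x + 45) ÷ lead(D) = 8x⁴ ÷ 2x³ = 4x. Subtract (4x)·D = 8x⁴ − 28x³ + 4x² − 32x. Remainder: −12x³ + 42x² − 6x + 45.
Step 4: lead(−12x³ + 42x² − 6x + 45) ÷ lead(D) = −12x³ ÷ 2x³ = −6. Subtract (−6)·D = −12x³ + 42x² − 6x + 48. Remainder: −3.

R(x) = −3, so D(x) is not a factor of P(x). no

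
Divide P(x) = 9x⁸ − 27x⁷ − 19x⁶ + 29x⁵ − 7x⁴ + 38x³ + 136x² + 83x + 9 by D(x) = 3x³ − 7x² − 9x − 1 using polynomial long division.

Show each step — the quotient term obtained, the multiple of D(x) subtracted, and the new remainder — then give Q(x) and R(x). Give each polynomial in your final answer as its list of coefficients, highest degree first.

Step 1: lead(9x⁸ − 27x⁷ − 19x⁶ + 29x⁵ − 7x⁴ + 38x³ + 136x² + 83x + 9) ÷ lead(D) = 9x⁸ ÷ 3x³ = 3x⁵. Subtract (3x⁵)·D = 9x⁸ − 21x⁷ − 27x⁶ − 3x⁵. Remainder: −6x⁷ + 8x⁶ + 32x⁵ − 7x⁴ + 38x³ + 136x² + 83x + 9.
Step 2: lead(−6x⁷ + 8x⁶ + 32x⁵ − 7x⁴ + 38x³ + 136x² + 83x + 9) ÷ lead(D) = −6x⁷ ÷ 3x³ = −2x⁴. Subtract (−2x⁴)·D = −6x⁷ + 14x⁶ + 18x⁵ + 2x⁴. Remainder: −6x⁶ + 14x⁵ − 9x⁴ + 38x³ + 136x² + 83x + 9.
Step 3: lead(−6x⁶ + 14x⁵ − 9x⁴ + 38x³ + 136x² + 83x + 9) ÷ lead(D) = −6x⁶ ÷ 3x³ = −2x³. Subtract (−2x³)·D = −6x⁶ + 14x⁵ + 18x⁴ + 2x³. Remainder: −27x⁴ + 36x³ + 136x² + 83x + 9.
Step 4: lead(−27x⁴ + 36x³ + 136x² + 83x + 9) ÷ lead(D) = −27x⁴ ÷ 3x³ = −9x. Subtract (−9x)·D = −27x⁴ + 63x³ + 81x² + 9x. Remainder: −27x³ + 55x² + 74x + 9.
Step 5: lead(−27x³ + 55x² + 74x + 9) ÷ lead(D) = −27x³ ÷ 3x³ = −9. Subtract (−9)·D = −27x³ + 63x² + 81x + 9. Remainder: −8x² − 7x.

Q = [3, -2, -2, 0, -9, -9]; R = [-8, -7, 0]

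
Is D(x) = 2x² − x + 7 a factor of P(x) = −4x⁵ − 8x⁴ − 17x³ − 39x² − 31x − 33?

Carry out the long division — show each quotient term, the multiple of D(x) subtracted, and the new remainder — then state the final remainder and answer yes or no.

R(x) = −7x − 5, so D(x) is not a factor of P(x). no

Step 1: lead(−4x⁵ − 8x⁴ − 17x³ − 39x² − 31x − 33) ÷ lead(D) = −4x⁵ ÷ 2x² = −2x³. Subtract (−2x³)·D = −4x⁵ + 2x⁴ − 14x³. Remainder: −10x⁴ − 3x³ − 39x² − 31x − 33.
Step 2: lead(−10x⁴ − 3x³ − 39x² − 31x − 33) ÷ lead(D) = −10x⁴ ÷ 2x² = −5x². Subtract (−5x²)·D = −10x⁴ + 5x³ − 35x². Remainder: −8x³ − 4x² − 31x − 33.
Step 3: lead(−8x³ − 4x² − 31x − 33) ÷ lead(D) = −8x³ ÷ 2x² = −4x. Subtract (−4x)·D = −8x³ + 4x² − 28x. Remainder: −8x² − 3x − 33.
Step 4: lead(−8x² − 3x − 33) ÷ lead(D) = −8x² ÷ 2x² = −4. Subtract (−4)·D = −8x² + 4x − 28. Remainder: −7x − 5.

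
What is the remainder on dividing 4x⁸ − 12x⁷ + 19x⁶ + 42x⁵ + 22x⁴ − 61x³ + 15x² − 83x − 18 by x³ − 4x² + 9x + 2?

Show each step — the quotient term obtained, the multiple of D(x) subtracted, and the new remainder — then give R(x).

R(x) = 0

Step 1: lead(4x⁸ − 12x⁷ + 19x⁶ + 42x⁵ + 22x⁴ − 61x³ + 15x² − 83x − 18) ÷ lead(D) = 4x⁸ ÷ x³ = 4x⁵. Subtract (4x⁵)·D = 4x⁸ − 16x⁷ + 36x⁶ + 8x⁵. Remainder: 4x⁷ − 17x⁶ + 34x⁵ + 22x⁴ − 61x³ + 15x² − 83x − 18.
Step 2: lead(4x⁷ − 17x⁶ + 34x⁵ + 22x⁴ − 61x³ + 15x² − 83x − 18) ÷ lead(D) = 4x⁷ ÷ x³ = 4x⁴. Subtract (4x⁴)·D = 4x⁷ − 16x⁶ + 36x⁵ + 8x⁴. Remainder: −x⁶ − 2x⁵ + 14x⁴ − 61x³ + 15x² − 83x − 18.
Step 3: lead(−x⁶ − 2x⁵ + 14x⁴ − 61x³ + 15x² − 83x − 18) ÷ lead(D) = −x⁶ ÷ x³ = −x³. Subtract (−x³)·D = −x⁶ + 4x⁵ − 9x⁴ − 2x³. Remainder: −6x⁵ + 23x⁴ − 59x³ + 15x² − 83x − 18.
Step 4: lead(−6x⁵ + 23x⁴ − 59x³ + 15x² − 83x − 18) ÷ lead(D) = −6x⁵ ÷ x³ = −6x². Subtract (−6x²)·D = −6x⁵ + 24x⁴ − 54x³ − 12x². Remainder: −x⁴ − 5x³ + 27x² − 83x − 18.
Step 5: lead(−x⁴ − 5x³ + 27x² − 83x − 18) ÷ lead(D) = −x⁴ ÷ x³ = −x. Subtract (−x)·D = −x⁴ + 4x³ − 9x² − 2x. Remainder: −9x³ + 36x² − 81x − 18.
Step 6: lead(−9x³ + 36x² − 81x − 18) ÷ lead(D) = −9x³ ÷ x³ = −9. Subtract (−9)·D = −9x³ + 36x² − 81x − 18. Remainder: 0.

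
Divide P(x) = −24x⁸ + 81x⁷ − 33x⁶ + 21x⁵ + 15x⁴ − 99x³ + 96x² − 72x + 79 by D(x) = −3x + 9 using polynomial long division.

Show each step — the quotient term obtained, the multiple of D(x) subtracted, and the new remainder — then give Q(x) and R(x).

Step 1: lead(−24x⁸ + 81x⁷ − 33x⁶ + 21x⁵ + 15x⁴ − 99x³ + 96x² − 72x + 79) ÷ lead(D) = −24x⁸ ÷ −3x = 8x⁷. Subtract (8x⁷)·D = −24x⁸ + 72x⁷. Remainder: 9x⁷ − 33x⁶ + 21x⁵ + 15x⁴ − 99x³ + 96x² − 72x + 79.
Step 2: lead(9x⁷ − 33x⁶ + 21x⁵ + 15x⁴ − 99x³ + 96x² − 72x + 79) ÷ lead(D) = 9x⁷ ÷ −3x = −3x⁶. Subtract (−3x⁶)·D = 9x⁷ − 27x⁶. Remainder: −6x⁶ + 21x⁵ + 15x⁴ − 99x³ + 96x² − 72x + 79.
Step 3: lead(−6x⁶ + 21x⁵ + 15x⁴ − 99x³ + 96x² − 72x + 79) ÷ lead(D) = −6x⁶ ÷ −3x = 2x⁵. Subtract (2x⁵)·D = −6x⁶ + 18x⁵. Remainder: 3x⁵ + 15x⁴ − 99x³ + 96x² − 72x + 79.
Step 4: lead(3x⁵ + 15x⁴ − 99x³ + 96x² − 72x + 79) ÷ lead(D) = 3x⁵ ÷ −3x = −x⁴. Subtract (−x⁴)·D = 3x⁵ − 9x⁴. Remainder: 24x⁴ − 99x³ + 96x² − 72x + 79.
Step 5: lead(24x⁴ − 99x³ + 96x² − 72x + 79) ÷ lead(D) = 24x⁴ ÷ −3x = −8x³. Subtract (−8x³)·D = 24x⁴ − 72x³. Remainder: −27x³ + 96x² − 72x + 79.
Step 6: lead(−27x³ + 96x² − 72x + 79) ÷ lead(D) = −27x³ ÷ −3x = 9x². Subtract (9x²)·D = −27x³ + 81x². Remainder: 15x² − 72x + 79.
Step 7: lead(15x² − 72x + 79) ÷ lead(D) = 15x² ÷ −3x = −5x. Subtract (−5x)·D = 15x² − 45x. Remainder: −27x + 79.
Step 8: lead(−27x + 79) ÷ lead(D) = −27x ÷ −3x = 9. Subtract (9)·D = −27x + 81. Remainder: −2.

Q(x) = 8x⁷ − 3x⁶ + 2x⁵ − x⁴ − 8x³ + 9x² − 5x + 9; R(x) = −2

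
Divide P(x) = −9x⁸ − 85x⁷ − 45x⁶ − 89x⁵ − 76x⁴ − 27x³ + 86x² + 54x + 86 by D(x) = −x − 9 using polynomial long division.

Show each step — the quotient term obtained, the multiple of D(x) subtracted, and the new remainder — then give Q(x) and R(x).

Q(x) = 9x⁷ + 4x⁶ + 9x⁵ + 8x⁴ + 4x³ − 9x² − 5x − 9; R(x) = 5

Step 1: lead(−9x⁸ − 85x⁷ − 45x⁶ − 89x⁵ − 76x⁴ − 27x³ + 86x² + 54x + 86) ÷ lead(D) = −9x⁸ ÷ −x = 9x⁷. Subtract (9x⁷)·D = −9x⁸ − 81x⁷. Remainder: −4x⁷ − 45x⁶ − 89x⁵ − 76x⁴ − 27x³ + 86x² + 54x + 86.
Step 2: lead(−4x⁷ − 45x⁶ − 89x⁵ − 76x⁴ − 27x³ + 86x² + 54x + 86) ÷ lead(D) = −4x⁷ ÷ −x = 4x⁶. Subtract (4x⁶)·D = −4x⁷ − 36x⁶. Remainder: −9x⁶ − 89x⁵ − 76x⁴ − 27x³ + 86x² + 54x + 86.
Step 3: lead(−9x⁶ − 89x⁵ − 76x⁴ − 27x³ + 86x² + 54x + 86) ÷ lead(D) = −9x⁶ ÷ −x = 9x⁵. Subtract (9x⁵)·D = −9x⁶ − 81x⁵. Remainder: −8x⁵ − 76x⁴ − 27x³ + 86x² + 54x + 86.
Step 4: lead(−8x⁵ − 76x⁴ − 27x³ + 86x² + 54x + 86) ÷ lead(D) = −8x⁵ ÷ −x = 8x⁴. Subtract (8x⁴)·D = −8x⁵ − 72x⁴. Remainder: −4x⁴ − 27x³ + 86x² + 54x + 86.
Step 5: lead(−4x⁴ − 27x³ + 86x² + 54x + 86) ÷ lead(D) = −4x⁴ ÷ −x = 4x³. Subtract (4x³)·D = −4x⁴ − 36x³. Remainder: 9x³ + 86x² + 54x + 86.
Step 6: lead(9x³ + 86x² + 54x + 86) ÷ lead(D) = 9x³ ÷ −x = −9x². Subtract (−9x²)·D = 9x³ + 81x². Remainder: 5x² + 54x + 86.
Step 7: lead(5x² + 54x + 86) ÷ lead(D) = 5x² ÷ −x = −5x. Subtract (−5x)·D = 5x² + 45x. Remainder: 9x + 86.
Step 8: lead(9x + 86) ÷ lead(D) = 9x ÷ −x = −9. Subtract (−9)·D = 9x + 81. Remainder: 5.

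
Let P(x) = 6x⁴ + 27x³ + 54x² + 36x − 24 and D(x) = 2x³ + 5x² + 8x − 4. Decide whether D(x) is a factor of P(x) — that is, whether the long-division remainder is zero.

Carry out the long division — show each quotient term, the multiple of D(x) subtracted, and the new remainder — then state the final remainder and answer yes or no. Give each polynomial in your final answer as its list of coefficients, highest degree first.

Step 1: lead(6x⁴ + 27x³ + 54x² + 36x − 24) ÷ lead(D) = 6x⁴ ÷ 2x³ = 3x. Subtract (3x)·D = 6x⁴ + 15x³ + 24x² − 12x. Remainder: 12x³ + 30x² + 48x − 24.
Step 2: lead(12x³ + 30x² + 48x − 24) ÷ lead(D) = 12x³ ÷ 2x³ = 6. Subtract (6)·D = 12x³ + 30x² + 48x − 24. Remainder: 0.

R = [0], so D(x) is a factor of P(x). yes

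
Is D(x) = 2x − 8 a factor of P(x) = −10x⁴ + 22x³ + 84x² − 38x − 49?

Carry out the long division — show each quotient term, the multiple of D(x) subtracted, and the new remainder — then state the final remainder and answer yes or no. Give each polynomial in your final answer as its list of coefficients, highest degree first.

R = [-9], so D(x) is not a factor of P(x). no

Step 1: lead(−10x⁴ + 22x³ + 84x² − 38x − 49) ÷ lead(D) = −10x⁴ ÷ 2x = −5x³. Subtract (−5x³)·D = −10x⁴ + 40x³. Remainder: −18x³ + 84x² − 38x − 49.
Step 2: lead(−18x³ + 84x² − 38x − 49) ÷ lead(D) = −18x³ ÷ 2x = −9x². Subtract (−9x²)·D = −18x³ + 72x². Remainder: 12x² − 38x − 49.
Step 3: lead(12x² − 38x − 49) ÷ lead(D) = 12x² ÷ 2x = 6x. Subtract (6x)·D = 12x² − 48x. Remainder: 10x − 49.
Step 4: lead(10x − 49) ÷ lead(D) = 10x ÷ 2x = 5. Subtract (5)·D = 10x − 40. Remainder: −9.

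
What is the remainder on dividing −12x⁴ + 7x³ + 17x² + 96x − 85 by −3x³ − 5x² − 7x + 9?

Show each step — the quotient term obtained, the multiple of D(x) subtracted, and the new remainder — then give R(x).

R(x) = −3x − 4

Step 1: lead(−12x⁴ + 7x³ + 17x² + 96x − 85) ÷ lead(D) = −12x⁴ ÷ −3x³ = 4x. Subtract (4x)·D = −12x⁴ − 20x³ − 28x² + 36x. Remainder: 27x³ + 45x² + 60x − 85.
Step 2: lead(27x³ + 45x² + 60x − 85) ÷ lead(D) = 27x³ ÷ −3x³ = −9. Subtract (−9)·D = 27x³ + 45x² + 63x − 81. Remainder: −3x − 4.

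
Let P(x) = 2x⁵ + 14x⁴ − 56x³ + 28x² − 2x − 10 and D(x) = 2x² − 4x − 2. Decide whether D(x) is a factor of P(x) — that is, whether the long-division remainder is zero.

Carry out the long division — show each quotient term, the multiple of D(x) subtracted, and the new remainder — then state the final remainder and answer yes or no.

R(x) = 0, so D(x) is a factor of P(x). yes

Step 1: lead(2x⁵ + 14x⁴ − 56x³ + 28x² − 2x − 10) ÷ lead(D) = 2x⁵ ÷ 2x² = x³. Subtract (x³)·D = 2x⁵ − 4x⁴ − 2x³. Remainder: 18x⁴ − 54x³ + 28x² − 2x − 10.
Step 2: lead(18x⁴ − 54x³ + 28x² − 2x − 10) ÷ lead(D) = 18x⁴ ÷ 2x² = 9x². Subtract (9x²)·D = 18x⁴ − 36x³ − 18x². Remainder: −18x³ + 46x² − 2x − 10.
Step 3: lead(−18x³ + 46x² − 2x − 10) ÷ lead(D) = −18x³ ÷ 2x² = −9x. Subtract (−9x)·D = −18x³ + 36x² + 18x. Remainder: 10x² − 20x − 10.
Step 4: lead(10x² − 20x − 10) ÷ lead(D) = 10x² ÷ 2x² = 5. Subtract (5)·D = 10x² − 20x − 10. Remainder: 0.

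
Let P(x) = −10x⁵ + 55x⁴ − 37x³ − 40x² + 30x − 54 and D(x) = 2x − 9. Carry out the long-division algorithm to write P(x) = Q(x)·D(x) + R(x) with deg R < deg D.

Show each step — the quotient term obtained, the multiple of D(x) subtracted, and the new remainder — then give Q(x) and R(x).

Step 1: lead(−10x⁵ + 55x⁴ − 37x³ − 40x² + 30x − 54) ÷ lead(D) = −10x⁵ ÷ 2x = −5x⁴. Subtract (−5x⁴)·D = −10x⁵ + 45x⁴. Remainder: 10x⁴ − 37x³ − 40x² + 30x − 54.
Step 2: lead(10x⁴ − 37x³ − 40x² + 30x − 54) ÷ lead(D) = 10x⁴ ÷ 2x = 5x³. Subtract (5x³)·D = 10x⁴ − 45x³. Remainder: 8x³ − 40x² + 30x − 54.
Step 3: lead(8x³ − 40x² + 30x − 54) ÷ lead(D) = 8x³ ÷ 2x = 4x². Subtract (4x²)·D = 8x³ − 36x². Remainder: −4x² + 30x − 54.
Step 4: lead(−4x² + 30x − 54) ÷ lead(D) = −4x² ÷ 2x = −2x. Subtract (−2x)·D = −4x² + 18x. Remainder: 12x − 54.
Step 5: lead(12x − 54) ÷ lead(D) = 12x ÷ 2x = 6. Subtract (6)·D = 12x − 54. Remainder: 0.

Q(x) = −5x⁴ + 5x³ + 4x² − 2x + 6; R(x) = 0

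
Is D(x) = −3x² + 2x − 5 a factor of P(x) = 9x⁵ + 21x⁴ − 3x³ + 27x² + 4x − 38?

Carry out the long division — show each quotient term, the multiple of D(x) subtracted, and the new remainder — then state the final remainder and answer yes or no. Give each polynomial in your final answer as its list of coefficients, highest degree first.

R = [-8, -8], so D(x) is not a factor of P(x). no

Step 1: lead(9x⁵ + 21x⁴ − 3x³ + 27x² + 4x − 38) ÷ lead(D) = 9x⁵ ÷ −3x² = −3x³. Subtract (−3x³)·D = 9x⁵ − 6x⁴ + 15x³. Remainder: 27x⁴ − 18x³ + 27x² + 4x − 38.
Step 2: lead(27x⁴ − 18x³ + 27x² + 4x − 38) ÷ lead(D) = 27x⁴ ÷ −3x² = −9x². Subtract (−9x²)·D = 27x⁴ − 18x³ + 45x². Remainder: −18x² + 4x − 38.
Step 3: lead(−18x² + 4x − 38) ÷ lead(D) = −18x² ÷ −3x² = 6. Subtract (6)·D = −18x² + 12x − 30. Remainder: −8x − 8.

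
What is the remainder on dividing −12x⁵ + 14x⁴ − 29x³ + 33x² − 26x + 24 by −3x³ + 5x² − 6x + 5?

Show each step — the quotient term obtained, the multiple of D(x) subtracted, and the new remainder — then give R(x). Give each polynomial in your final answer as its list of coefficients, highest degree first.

Step 1: lead(−12x⁵ + 14x⁴ − 29x³ + 33x² − 26x + 24) ÷ lead(D) = −12x⁵ ÷ −3x³ = 4x². Subtract (4x²)·D = −12x⁵ + 20x⁴ − 24x³ + 20x². Remainder: −6x⁴ − 5x³ + 13x² − 26x + 24.
Step 2: lead(−6x⁴ − 5x³ + 13x² − 26x + 24) ÷ lead(D) = −6x⁴ ÷ −3x³ = 2x. Subtract (2x)·D = −6x⁴ + 10x³ − 12x² + 10x. Remainder: −15x³ + 25x² − 36x + 24.
Step 3: lead(−15x³ + 25x² − 36x + 24) ÷ lead(D) = −15x³ ÷ −3x³ = 5. Subtract (5)·D = −15x³ + 25x² − 30x + 25. Remainder: −6x − 1.

R = [-6, -1]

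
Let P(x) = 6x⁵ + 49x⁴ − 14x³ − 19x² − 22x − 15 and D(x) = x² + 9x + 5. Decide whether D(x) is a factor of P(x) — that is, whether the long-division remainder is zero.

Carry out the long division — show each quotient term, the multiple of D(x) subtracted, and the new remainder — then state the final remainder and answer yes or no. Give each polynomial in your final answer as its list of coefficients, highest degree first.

R = [0], so D(x) is a factor of P(x). yes

Step 1: lead(6x⁵ + 49x⁴ − 14x³ − 19x² − 22x − 15) ÷ lead(D) = 6x⁵ ÷ x² = 6x³. Subtract (6x³)·D = 6x⁵ + 54x⁴ + 30x³. Remainder: −5x⁴ − 44x³ − 19x² − 22x − 15.
Step 2: lead(−5x⁴ − 44x³ − 19x² − 22x − 15) ÷ lead(D) = −5x⁴ ÷ x² = −5x². Subtract (−5x²)·D = −5x⁴ − 45x³ − 25x². Remainder: x³ + 6x² − 22x − 15.
Step 3: lead(x³ + 6x² − 22x − 15) ÷ lead(D) = x³ ÷ x² = x. Subtract (x)·D = x³ + 9x² + 5x. Remainder: −3x² − 27x − 15.
Step 4: lead(−3x² − 27x − 15) ÷ lead(D) = −3x² ÷ x² = −3. Subtract (−3)·D = −3x² − 27x − 15. Remainder: 0.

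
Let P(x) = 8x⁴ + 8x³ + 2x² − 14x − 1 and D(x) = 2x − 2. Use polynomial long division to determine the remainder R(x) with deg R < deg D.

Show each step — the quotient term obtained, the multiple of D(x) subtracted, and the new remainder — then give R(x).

R(x) = 3

Step 1: lead(8x⁴ + 8x³ + 2x² − 14x − 1) ÷ lead(D) = 8x⁴ ÷ 2x = 4x³. Subtract (4x³)·D = 8x⁴ − 8x³. Remainder: 16x³ + 2x² − 14x − 1.
Step 2: lead(16x³ + 2x² − 14x − 1) ÷ lead(D) = 16x³ ÷ 2x = 8x². Subtract (8x²)·D = 16x³ − 16x². Remainder: 18x² − 14x − 1.
Step 3: lead(18x² − 14x − 1) ÷ lead(D) = 18x² ÷ 2x = 9x. Subtract (9x)·D = 18x² − 18x. Remainder: 4x − 1.
Step 4: lead(4x − 1) ÷ lead(D) = 4x ÷ 2x = 2. Subtract (2)·D = 4x − 4. Remainder: 3.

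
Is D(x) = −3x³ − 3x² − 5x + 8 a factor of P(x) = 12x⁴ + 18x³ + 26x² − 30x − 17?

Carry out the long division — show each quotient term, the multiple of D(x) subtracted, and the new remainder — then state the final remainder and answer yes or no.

R(x) = −8x − 1, so D(x) is not a factor of P(x). no

Step 1: lead(12x⁴ + 18x³ + 26x² − 30x − 17) ÷ lead(D) = 12x⁴ ÷ −3x³ = −4x. Subtract (−4x)·D = 12x⁴ + 12x³ + 20x² − 32x. Remainder: 6x³ + 6x² + 2x − 17.
Step 2: lead(6x³ + 6x² + 2x − 17) ÷ lead(D) = 6x³ ÷ −3x³ = −2. Subtract (−2)·D = 6x³ + 6x² + 10x − 16. Remainder: −8x − 1.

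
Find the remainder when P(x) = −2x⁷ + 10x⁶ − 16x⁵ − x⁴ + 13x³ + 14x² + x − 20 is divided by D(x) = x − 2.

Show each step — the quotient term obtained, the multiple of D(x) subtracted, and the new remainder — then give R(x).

Step 1: lead(−2x⁷ + 10x⁶ − 16x⁵ − x⁴ + 13x³ + 14x² + x − 20) ÷ lead(D) = −2x⁷ ÷ x = −2x⁶. Subtract (−2x⁶)·D = −2x⁷ + 4x⁶. Remainder: 6x⁶ − 16x⁵ − x⁴ + 13x³ + 14x² + x − 20.
Step 2: lead(6x⁶ − 16x⁵ − x⁴ + 13x³ + 14x² + x − 20) ÷ lead(D) = 6x⁶ ÷ x = 6x⁵. Subtract (6x⁵)·D = 6x⁶ − 12x⁵. Remainder: −4x⁵ − x⁴ + 13x³ + 14x² + x − 20.
Step 3: lead(−4x⁵ − x⁴ + 13x³ + 14x² + x − 20) ÷ lead(D) = −4x⁵ ÷ x = −4x⁴. Subtract (−4x⁴)·D = −4x⁵ + 8x⁴. Remainder: −9x⁴ + 13x³ + 14x² + x − 20.
Step 4: lead(−9x⁴ + 13x³ + 14x² + x − 20) ÷ lead(D) = −9x⁴ ÷ x = −9x³. Subtract (−9x³)·D = −9x⁴ + 18x³. Remainder: −5x³ + 14x² + x − 20.
Step 5: lead(−5x³ + 14x² + x − 20) ÷ lead(D) = −5x³ ÷ x = −5x². Subtract (−5x²)·D = −5x³ + 10x². Remainder: 4x² + x − 20.
Step 6: lead(4x² + x − 20) ÷ lead(D) = 4x² ÷ x = 4x. Subtract (4x)·D = 4x² − 8x. Remainder: 9x − 20.
Step 7: lead(9x − 20) ÷ lead(D) = 9x ÷ x = 9. Subtract (9)·D = 9x − 18. Remainder: −2.

R(x) = −2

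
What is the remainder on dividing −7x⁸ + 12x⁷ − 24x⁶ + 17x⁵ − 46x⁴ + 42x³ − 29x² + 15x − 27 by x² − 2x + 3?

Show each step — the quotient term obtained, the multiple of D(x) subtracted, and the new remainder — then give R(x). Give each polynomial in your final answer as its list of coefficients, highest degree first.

R = [-9]

Step 1: lead(−7x⁸ + 12x⁷ − 24x⁶ + 17x⁵ − 46x⁴ + 42x³ − 29x² + 15x − 27) ÷ lead(D) = −7x⁸ ÷ x² = −7x⁶. Subtract (−7x⁶)·D = −7x⁸ + 14x⁷ − 21x⁶. Remainder: −2x⁷ − 3x⁶ + 17x⁵ − 46x⁴ + 42x³ − 29x² + 15x − 27.
Step 2: lead(−2x⁷ − 3x⁶ + 17x⁵ − 46x⁴ + 42x³ − 29x² + 15x − 27) ÷ lead(D) = −2x⁷ ÷ x² = −2x⁵. Subtract (−2x⁵)·D = −2x⁷ + 4x⁶ − 6x⁵. Remainder: −7x⁶ + 23x⁵ − 46x⁴ + 42x³ − 29x² + 15x − 27.
Step 3: lead(−7x⁶ + 23x⁵ − 46x⁴ + 42x³ − 29x² + 15x − 27) ÷ lead(D) = −7x⁶ ÷ x² = −7x⁴. Subtract (−7x⁴)·D = −7x⁶ + 14x⁵ − 21x⁴. Remainder: 9x⁵ − 25x⁴ + 42x³ − 29x² + 15x − 27.
Step 4: lead(9x⁵ − 25x⁴ + 42x³ − 29x² + 15x − 27) ÷ lead(D) = 9x⁵ ÷ x² = 9x³. Subtract (9x³)·D = 9x⁵ − 18x⁴ + 27x³. Remainder: −7x⁴ + 15x³ − 29x² + 15x − 27.
Step 5: lead(−7x⁴ + 15x³ − 29x² + 15x − 27) ÷ lead(D) = −7x⁴ ÷ x² = −7x². Subtract (−7x²)·D = −7x⁴ + 14x³ − 21x². Remainder: x³ − 8x² + 15x − 27.
Step 6: lead(x³ − 8x² + 15x − 27) ÷ lead(D) = x³ ÷ x² = x. Subtract (x)·D = x³ − 2x² + 3x. Remainder: −6x² + 12x − 27.
Step 7: lead(−6x² + 12x − 27) ÷ lead(D) = −6x² ÷ x² = −6. Subtract (−6)·D = −6x² + 12x − 18. Remainder: −9.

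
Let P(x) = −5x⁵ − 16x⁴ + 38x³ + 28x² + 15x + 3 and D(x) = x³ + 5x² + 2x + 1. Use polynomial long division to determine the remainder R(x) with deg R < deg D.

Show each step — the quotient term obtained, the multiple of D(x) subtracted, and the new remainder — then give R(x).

R(x) = 0

Step 1: lead(−5x⁵ − 16x⁴ + 38x³ + 28x² + 15x + 3) ÷ lead(D) = −5x⁵ ÷ x³ = −5x². Subtract (−5x²)·D = −5x⁵ − 25x⁴ − 10x³ − 5x². Remainder: 9x⁴ + 48x³ + 33x² + 15x + 3.
Step 2: lead(9x⁴ + 48x³ + 33x² + 15x + 3) ÷ lead(D) = 9x⁴ ÷ x³ = 9x. Subtract (9x)·D = 9x⁴ + 45x³ + 18x² + 9x. Remainder: 3x³ + 15x² + 6x + 3.
Step 3: lead(3x³ + 15x² + 6x + 3) ÷ lead(D) = 3x³ ÷ x³ = 3. Subtract (3)·D = 3x³ + 15x² + 6x + 3. Remainder: 0.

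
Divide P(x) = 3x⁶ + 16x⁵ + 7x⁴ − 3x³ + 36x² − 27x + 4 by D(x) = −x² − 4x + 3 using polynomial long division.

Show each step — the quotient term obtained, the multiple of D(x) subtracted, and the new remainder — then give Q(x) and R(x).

Step 1: lead(3x⁶ + 16x⁵ + 7x⁴ − 3x³ + 36x² − 27x + 4) ÷ lead(D) = 3x⁶ ÷ −x² = −3x⁴. Subtract (−3x⁴)·D = 3x⁶ + 12x⁵ − 9x⁴. Remainder: 4x⁵ + 16x⁴ − 3x³ + 36x² − 27x + 4.
Step 2: lead(4x⁵ + 16x⁴ − 3x³ + 36x² − 27x + 4) ÷ lead(D) = 4x⁵ ÷ −x² = −4x³. Subtract (−4x³)·D = 4x⁵ + 16x⁴ − 12x³. Remainder: 9x³ + 36x² − 27x + 4.
Step 3: lead(9x³ + 36x² − 27x + 4) ÷ lead(D) = 9x³ ÷ −x² = −9x. Subtract (−9x)·D = 9x³ + 36x² − 27x. Remainder: 4.

Q(x) = −3x⁴ − 4x³ − 9x; R(x) = 4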